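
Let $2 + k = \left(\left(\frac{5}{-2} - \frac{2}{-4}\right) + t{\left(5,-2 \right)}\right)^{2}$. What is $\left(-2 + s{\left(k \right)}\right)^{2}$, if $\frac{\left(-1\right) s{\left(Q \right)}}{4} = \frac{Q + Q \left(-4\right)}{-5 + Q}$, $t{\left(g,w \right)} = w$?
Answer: $\frac{2500}{9} \approx 277.78$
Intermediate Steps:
$k = 14$ ($k = -2 + \left(\left(\frac{5}{-2} - \frac{2}{-4}\right) - 2\right)^{2} = -2 + \left(\left(5 \left(- \frac{1}{2}\right) - - \frac{1}{2}\right) - 2\right)^{2} = -2 + \left(\left(- \frac{5}{2} + \frac{1}{2}\right) - 2\right)^{2} = -2 + \left(-2 - 2\right)^{2} = -2 + \left(-4\right)^{2} = -2 + 16 = 14$)
$s{\left(Q \right)} = \frac{12 Q}{-5 + Q}$ ($s{\left(Q \right)} = - 4 \frac{Q + Q \left(-4\right)}{-5 + Q} = - 4 \frac{Q - 4 Q}{-5 + Q} = - 4 \frac{\left(-3\right) Q}{-5 + Q} = - 4 \left(- \frac{3 Q}{-5 + Q}\right) = \frac{12 Q}{-5 + Q}$)
$\left(-2 + s{\left(k \right)}\right)^{2} = \left(-2 + 12 \cdot 14 \frac{1}{-5 + 14}\right)^{2} = \left(-2 + 12 \cdot 14 \cdot \frac{1}{9}\right)^{2} = \left(-2 + \frac{56}{3}\right)^{2} = \left(\frac{50}{3}\right)^{2} = \frac{2500}{9}$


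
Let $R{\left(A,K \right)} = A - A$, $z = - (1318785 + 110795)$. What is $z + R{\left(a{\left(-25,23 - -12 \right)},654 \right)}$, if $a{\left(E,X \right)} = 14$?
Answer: $-1429580$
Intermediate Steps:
$z = -1429580$ ($z = \left(-1\right) 1429580 = -1429580$)
$R{\left(A,K \right)} = 0$
$z + R{\left(a{\left(-25,23 - -12 \right)},654 \right)} = -1429580 + 0 = -1429580$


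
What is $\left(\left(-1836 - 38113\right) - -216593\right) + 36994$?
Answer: $213638$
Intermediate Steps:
$\left(\left(-1836 - 38113\right) - -216593\right) + 36994 = \left(-39949 + 216593\right) + 36994 = 176644 + 36994 = 213638$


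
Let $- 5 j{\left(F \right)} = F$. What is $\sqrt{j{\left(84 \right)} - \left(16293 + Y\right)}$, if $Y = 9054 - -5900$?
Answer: $\frac{i \sqrt{781595}}{5} \approx 176.82 i$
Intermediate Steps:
$j{\left(F \right)} = - \frac{F}{5}$
$Y = 14954$ ($Y = 9054 + 5900 = 14954$)
$\sqrt{j{\left(84 \right)} - \left(16293 + Y\right)} = \sqrt{\left(- \frac{1}{5}\right) 84 - 31247} = \sqrt{- \frac{84}{5} - 31247} = \sqrt{- \frac{156319}{5}} = \frac{i \sqrt{781595}}{5}$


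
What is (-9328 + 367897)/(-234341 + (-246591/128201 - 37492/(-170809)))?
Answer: -7851902586364521/5131609490607896 ≈ -1.5301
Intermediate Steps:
(-9328 + 367897)/(-234341 + (-246591/128201 - 37492/(-170809))) = 358569/(-234341 + (-246591*1/128201 - 37492*(-1/170809))) = 358569/(-234341 + (-246591/128201 + 37492/170809)) = 358569/(-234341 - 37313450227/21897884609) = 358569/(-5131609490607896/21897884609) = 358569*(-21897884609/5131609490607896) = -7851902586364521/5131609490607896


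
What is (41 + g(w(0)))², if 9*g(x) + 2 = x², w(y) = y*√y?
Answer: 134689/81 ≈ 1662.8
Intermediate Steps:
w(y) = y^(3/2)
g(x) = -2/9 + x²/9
(41 + g(w(0)))² = (41 + (-2/9 + (0^(3/2))²/9))² = (41 + (-2/9 + (⅑)*0²))² = (41 + (-2/9 + (⅑)*0))² = (41 + (-2/9 + 0))² = (41 - 2/9)² = (367/9)² = 134689/81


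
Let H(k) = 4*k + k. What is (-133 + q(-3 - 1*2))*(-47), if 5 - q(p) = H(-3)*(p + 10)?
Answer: 2491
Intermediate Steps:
H(k) = 5*k
q(p) = 155 + 15*p (q(p) = 5 - 5*(-3)*(p + 10) = 5 - (-15)*(10 + p) = 5 - (-150 - 15*p) = 5 + (150 + 15*p) = 155 + 15*p)
(-133 + q(-3 - 1*2))*(-47) = (-133 + (155 + 15*(-3 - 1*2)))*(-47) = (-133 + (155 + 15*(-3 - 2)))*(-47) = (-133 + (155 + 15*(-5)))*(-47) = (-133 + (155 - 75))*(-47) = (-133 + 80)*(-47) = -53*(-47) = 2491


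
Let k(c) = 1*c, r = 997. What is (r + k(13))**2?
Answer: 1020100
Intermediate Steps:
k(c) = c
(r + k(13))**2 = (997 + 13)**2 = 1010**2 = 1020100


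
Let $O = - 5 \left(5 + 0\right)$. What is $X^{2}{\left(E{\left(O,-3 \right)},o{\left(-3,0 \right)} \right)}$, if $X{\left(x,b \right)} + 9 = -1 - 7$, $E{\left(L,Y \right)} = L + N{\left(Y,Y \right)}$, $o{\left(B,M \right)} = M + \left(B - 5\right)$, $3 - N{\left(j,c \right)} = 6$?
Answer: $289$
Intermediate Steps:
$N{\left(j,c \right)} = -3$ ($N{\left(j,c \right)} = 3 - 6 = -3$)
$o{\left(B,M \right)} = -5 + B + M$ ($o{\left(B,M \right)} = M + \left(-5 + B\right) = -5 + B + M$)
$O = -25$ ($O = \left(-5\right) 5 = -25$)
$E{\left(L,Y \right)} = -3 + L$ ($E{\left(L,Y \right)} = L - 3 = -3 + L$)
$X{\left(x,b \right)} = -17$ ($X{\left(x,b \right)} = -9 - 8 = -17$)
$X^{2}{\left(E{\left(O,-3 \right)},o{\left(-3,0 \right)} \right)} = \left(-17\right)^{2} = 289$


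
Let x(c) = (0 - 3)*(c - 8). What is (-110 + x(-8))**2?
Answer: 3844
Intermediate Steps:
x(c) = 24 - 3*c (x(c) = -3*(-8 + c) = 24 - 3*c)
(-110 + x(-8))**2 = (-110 + (24 - 3*(-8)))**2 = (-110 + (24 + 24))**2 = (-110 + 48)**2 = (-62)**2 = 3844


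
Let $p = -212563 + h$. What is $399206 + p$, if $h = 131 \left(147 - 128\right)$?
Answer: $189132$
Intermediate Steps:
$h = 2489$ ($h = 131 \cdot 19 = 2489$)
$p = -210074$ ($p = -212563 + 2489 = -210074$)
$399206 + p = 399206 - 210074 = 189132$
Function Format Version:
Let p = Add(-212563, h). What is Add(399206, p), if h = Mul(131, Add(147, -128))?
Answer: 189132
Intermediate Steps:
h = 2489 (h = Mul(131, 19) = 2489)
p = -210074 (p = Add(-212563, 2489) = -210074)
Add(399206, p) = Add(399206, -210074) = 189132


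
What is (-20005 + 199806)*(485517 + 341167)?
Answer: 148638609884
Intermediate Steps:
(-20005 + 199806)*(485517 + 341167) = 179801*826684 = 148638609884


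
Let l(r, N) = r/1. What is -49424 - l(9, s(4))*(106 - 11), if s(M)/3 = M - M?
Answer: -50279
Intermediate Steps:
s(M) = 0 (s(M) = 3*(M - M) = 3*0 = 0)
l(r, N) = r (l(r, N) = r*1 = r)
-49424 - l(9, s(4))*(106 - 11) = -49424 - 9*(106 - 11) = -49424 - 9*95 = -49424 - 1*855 = -49424 - 855 = -50279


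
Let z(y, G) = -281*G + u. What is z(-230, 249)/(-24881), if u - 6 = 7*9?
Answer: 69900/24881 ≈ 2.8094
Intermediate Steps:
u = 69 (u = 6 + 7*9 = 6 + 63 = 69)
z(y, G) = 69 - 281*G (z(y, G) = -281*G + 69 = 69 - 281*G)
z(-230, 249)/(-24881) = (69 - 281*249)/(-24881) = (69 - 69969)*(-1/24881) = -69900*(-1/24881) = 69900/24881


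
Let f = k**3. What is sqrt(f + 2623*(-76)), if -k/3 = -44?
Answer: 2*sqrt(525155) ≈ 1449.4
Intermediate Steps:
k = 132 (k = -3*(-44) = 132)
f = 2299968 (f = 132**3 = 2299968)
sqrt(f + 2623*(-76)) = sqrt(2299968 + 2623*(-76)) = sqrt(2299968 - 199348) = sqrt(2100620) = 2*sqrt(525155)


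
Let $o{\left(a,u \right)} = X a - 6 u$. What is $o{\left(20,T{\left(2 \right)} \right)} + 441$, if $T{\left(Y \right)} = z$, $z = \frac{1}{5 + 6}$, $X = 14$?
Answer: $\frac{7925}{11} \approx 720.45$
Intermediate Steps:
$z = \frac{1}{11} \approx 0.090909$
$T{\left(Y \right)} = \frac{1}{11}$
$o{\left(a,u \right)} = - 6 u + 14 a$ ($o{\left(a,u \right)} = 14 a - 6 u = - 6 u + 14 a$)
$o{\left(20,T{\left(2 \right)} \right)} + 441 = \left(\left(-6\right) \frac{1}{11} + 14 \cdot 20\right) + 441 = \left(- \frac{6}{11} + 280\right) + 441 = \frac{3074}{11} + 441 = \frac{7925}{11}$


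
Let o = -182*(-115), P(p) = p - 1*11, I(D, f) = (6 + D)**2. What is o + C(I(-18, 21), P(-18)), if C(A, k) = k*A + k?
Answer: 16725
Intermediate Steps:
P(p) = -11 + p (P(p) = p - 11 = -11 + p)
C(A, k) = k + A*k (C(A, k) = A*k + k = k + A*k)
o = 20930
o + C(I(-18, 21), P(-18)) = 20930 + (-11 - 18)*(1 + (6 - 18)**2) = 20930 - 29*(1 + (-12)**2) = 20930 - 29*(1 + 144) = 20930 - 29*145 = 20930 - 4205 = 16725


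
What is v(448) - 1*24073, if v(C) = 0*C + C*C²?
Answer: 89891319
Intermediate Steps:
v(C) = C³ (v(C) = 0 + C³ = C³)
v(448) - 1*24073 = 448³ - 1*24073 = 89915392 - 24073 = 89891319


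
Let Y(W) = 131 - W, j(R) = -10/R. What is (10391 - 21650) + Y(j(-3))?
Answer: -33394/3 ≈ -11131.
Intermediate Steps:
(10391 - 21650) + Y(j(-3)) = (10391 - 21650) + (131 - (-10)/(-3)) = -11259 + (131 - (-10)*(-1)/3) = -11259 + (131 - 1*10/3) = -11259 + (131 - 10/3) = -11259 + 383/3 = -33394/3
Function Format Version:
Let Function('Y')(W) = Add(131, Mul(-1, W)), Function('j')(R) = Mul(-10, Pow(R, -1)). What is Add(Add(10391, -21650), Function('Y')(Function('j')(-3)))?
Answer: Rational(-33394, 3) ≈ -11131.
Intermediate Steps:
Add(Add(10391, -21650), Function('Y')(Function('j')(-3))) = Add(Add(10391, -21650), Add(131, Mul(-1, Mul(-10, Pow(-3, -1))))) = Add(-11259, Add(131, Mul(-1, Mul(-10, Rational(-1, 3))))) = Add(-11259, Add(131, Mul(-1, Rational(10, 3)))) = Add(-11259, Add(131, Rational(-10, 3))) = Add(-11259, Rational(383, 3)) = Rational(-33394, 3)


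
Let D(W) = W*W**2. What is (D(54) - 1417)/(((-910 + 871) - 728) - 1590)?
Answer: -156047/2357 ≈ -66.206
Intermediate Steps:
D(W) = W**3
(D(54) - 1417)/(((-910 + 871) - 728) - 1590) = (54**3 - 1417)/(((-910 + 871) - 728) - 1590) = (157464 - 1417)/((-39 - 728) - 1590) = 156047/(-767 - 1590) = 156047/(-2357) = 156047*(-1/2357) = -156047/2357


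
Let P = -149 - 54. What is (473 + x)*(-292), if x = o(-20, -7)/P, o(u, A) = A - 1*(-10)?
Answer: -28036672/203 ≈ -1.3811e+5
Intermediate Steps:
o(u, A) = 10 + A (o(u, A) = A + 10 = 10 + A)
P = -203
x = -3/203 (x = (10 - 7)/(-203) = 3*(-1/203) = -3/203 ≈ -0.014778)
(473 + x)*(-292) = (473 - 3/203)*(-292) = (96016/203)*(-292) = -28036672/203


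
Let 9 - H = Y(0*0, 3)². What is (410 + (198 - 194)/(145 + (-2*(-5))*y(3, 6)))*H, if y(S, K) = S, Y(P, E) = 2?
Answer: 71754/35 ≈ 2050.1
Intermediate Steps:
H = 5 (H = 9 - 1*2² = 9 - 1*4 = 9 - 4 = 5)
(410 + (198 - 194)/(145 + (-2*(-5))*y(3, 6)))*H = (410 + (198 - 194)/(145 - 2*(-5)*3))*5 = (410 + 4/(145 + 10*3))*5 = (410 + 4/(145 + 30))*5 = (410 + 4/175)*5 = (71754/175)*5 = 71754/35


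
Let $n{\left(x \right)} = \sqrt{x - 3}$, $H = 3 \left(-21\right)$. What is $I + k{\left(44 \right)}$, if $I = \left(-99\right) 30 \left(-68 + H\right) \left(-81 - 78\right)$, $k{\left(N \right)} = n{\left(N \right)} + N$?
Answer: $-61862086 + \sqrt{41} \approx -6.1862 \cdot 10^{7}$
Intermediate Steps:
$H = -63$
$n{\left(x \right)} = \sqrt{-3 + x}$
$k{\left(N \right)} = N + \sqrt{-3 + N}$ ($k{\left(N \right)} = \sqrt{-3 + N} + N = N + \sqrt{-3 + N}$)
$I = -61862130$ ($I = \left(-99\right) 30 \left(-68 - 63\right) \left(-81 - 78\right) = - 2970 \left(\left(-131\right) \left(-159\right)\right) = \left(-2970\right) 20829 = -61862130$)
$I + k{\left(44 \right)} = -61862130 + \left(44 + \sqrt{-3 + 44}\right) = -61862130 + \left(44 + \sqrt{41}\right) = -61862086 + \sqrt{41}$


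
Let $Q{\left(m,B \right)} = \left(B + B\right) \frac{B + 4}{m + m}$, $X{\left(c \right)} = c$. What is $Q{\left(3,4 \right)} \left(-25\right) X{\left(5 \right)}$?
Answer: $- \frac{4000}{3} \approx -1333.3$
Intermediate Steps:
$Q{\left(m,B \right)} = \frac{B \left(4 + B\right)}{m}$ ($Q{\left(m,B \right)} = 2 B \frac{4 + B}{2 m} = \frac{B \left(4 + B\right)}{m}$)
$Q{\left(3,4 \right)} \left(-25\right) X{\left(5 \right)} = \frac{4 \left(4 + 4\right)}{3} \left(-25\right) 5 = 4 \cdot \frac{1}{3} \cdot 8 \left(-25\right) 5 = \frac{32}{3} \left(-25\right) 5 = \left(- \frac{800}{3}\right) 5 = - \frac{4000}{3}$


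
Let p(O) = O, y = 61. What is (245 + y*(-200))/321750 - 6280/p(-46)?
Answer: 67334669/493350 ≈ 136.48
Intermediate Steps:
(245 + y*(-200))/321750 - 6280/p(-46) = (245 + 61*(-200))/321750 - 6280/(-46) = (245 - 12200)*(1/321750) - 6280*(-1/46) = -11955*1/321750 + 3140/23 = -797/21450 + 3140/23 = 67334669/493350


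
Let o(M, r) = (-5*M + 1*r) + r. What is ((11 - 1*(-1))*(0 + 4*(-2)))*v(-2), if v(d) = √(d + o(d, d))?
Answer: -192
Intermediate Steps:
o(M, r) = -5*M + 2*r (o(M, r) = (-5*M + r) + r = (r - 5*M) + r = -5*M + 2*r)
v(d) = √2*√(-d) (v(d) = √(d + (-5*d + 2*d)) = √(d - 3*d) = √(-2*d) = √2*√(-d))
((11 - 1*(-1))*(0 + 4*(-2)))*v(-2) = ((11 - 1*(-1))*(0 + 4*(-2)))*(√2*√(-1*(-2))) = ((11 + 1)*(0 - 8))*(√2*√2) = (12*(-8))*2 = -96*2 = -192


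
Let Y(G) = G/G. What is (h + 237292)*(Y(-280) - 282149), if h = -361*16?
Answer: -65321776368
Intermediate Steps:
h = -5776
Y(G) = 1
(h + 237292)*(Y(-280) - 282149) = (-5776 + 237292)*(1 - 282149) = 231516*(-282148) = -65321776368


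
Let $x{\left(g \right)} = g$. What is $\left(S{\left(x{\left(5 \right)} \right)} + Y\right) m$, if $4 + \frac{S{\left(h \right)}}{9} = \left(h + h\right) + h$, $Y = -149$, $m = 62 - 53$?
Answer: $-450$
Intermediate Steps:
$m = 9$ ($m = 62 - 53 = 9$)
$S{\left(h \right)} = -36 + 27 h$ ($S{\left(h \right)} = -36 + 9 \left(\left(h + h\right) + h\right) = -36 + 9 \left(2 h + h\right) = -36 + 9 \cdot 3 h = -36 + 27 h$)
$\left(S{\left(x{\left(5 \right)} \right)} + Y\right) m = \left(\left(-36 + 27 \cdot 5\right) - 149\right) 9 = \left(\left(-36 + 135\right) - 149\right) 9 = \left(99 - 149\right) 9 = \left(-50\right) 9 = -450$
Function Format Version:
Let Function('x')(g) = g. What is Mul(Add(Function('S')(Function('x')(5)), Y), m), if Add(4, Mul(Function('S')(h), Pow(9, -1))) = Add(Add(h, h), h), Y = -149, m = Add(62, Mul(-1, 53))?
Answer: -450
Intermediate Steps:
m = 9 (m = Add(62, -53) = 9)
Function('S')(h) = Add(-36, Mul(27, h)) (Function('S')(h) = Add(-36, Mul(9, Add(Add(h, h), h))) = Add(-36, Mul(9, Add(Mul(2, h), h))) = Add(-36, Mul(9, Mul(3, h))) = Add(-36, Mul(27, h)))
Mul(Add(Function('S')(Function('x')(5)), Y), m) = Mul(Add(Add(-36, Mul(27, 5)), -149), 9) = Mul(Add(Add(-36, 135), -149), 9) = Mul(Add(99, -149), 9) = Mul(-50, 9) = -450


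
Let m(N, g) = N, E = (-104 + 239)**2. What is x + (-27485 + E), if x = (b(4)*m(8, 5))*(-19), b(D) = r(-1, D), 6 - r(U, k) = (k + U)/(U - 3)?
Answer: -10286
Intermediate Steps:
r(U, k) = 6 - (U + k)/(-3 + U) (r(U, k) = 6 - (k + U)/(U - 3) = 6 - (U + k)/(-3 + U))
E = 18225 (E = 135**2 = 18225)
b(D) = 23/4 + D/4 (b(D) = (-18 - D + 5*(-1))/(-3 - 1) = (-18 - D - 5)/(-4) = -(-23 - D)/4 = 23/4 + D/4)
x = -1026 (x = ((23/4 + (1/4)*4)*8)*(-19) = ((23/4 + 1)*8)*(-19) = ((27/4)*8)*(-19) = 54*(-19) = -1026)
x + (-27485 + E) = -1026 + (-27485 + 18225) = -1026 - 9260 = -10286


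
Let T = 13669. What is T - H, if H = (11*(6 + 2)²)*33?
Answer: -9563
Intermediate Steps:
H = 23232 (H = (11*8²)*33 = (11*64)*33 = 704*33 = 23232)
T - H = 13669 - 1*23232 = 13669 - 23232 = -9563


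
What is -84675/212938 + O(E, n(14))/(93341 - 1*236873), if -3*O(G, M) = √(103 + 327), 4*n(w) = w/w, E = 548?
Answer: -84675/212938 + √430/430596 ≈ -0.39760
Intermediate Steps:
n(w) = ¼ (n(w) = (w/w)/4 = (¼)*1 = ¼)
O(G, M) = -√430/3 (O(G, M) = -√(103 + 327)/3 = -√430/3)
-84675/212938 + O(E, n(14))/(93341 - 1*236873) = -84675/212938 + (-√430/3)/(93341 - 1*236873) = -84675*1/212938 + (-√430/3)/(93341 - 236873) = -84675/212938 - √430/3/(-143532) = -84675/212938 - √430/3*(-1/143532) = -84675/212938 + √430/430596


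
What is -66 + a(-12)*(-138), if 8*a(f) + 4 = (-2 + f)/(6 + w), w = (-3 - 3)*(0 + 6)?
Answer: -101/20 ≈ -5.0500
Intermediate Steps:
w = -36 (w = -6*6 = -36)
a(f) = -59/120 - f/240 (a(f) = -½ + ((-2 + f)/(6 - 36))/8 = -½ + ((-2 + f)/(-30))/8 = -½ + ((-2 + f)*(-1/30))/8 = -½ + (1/15 - f/30)/8 = -½ + (1/120 - f/240) = -59/120 - f/240)
-66 + a(-12)*(-138) = -66 + (-59/120 - 1/240*(-12))*(-138) = -66 + (-59/120 + 1/20)*(-138) = -66 - 53/120*(-138) = -66 + 1219/20 = -101/20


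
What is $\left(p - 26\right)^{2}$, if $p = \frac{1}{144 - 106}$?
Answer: $\frac{974169}{1444} \approx 674.63$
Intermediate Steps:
$p = \frac{1}{38} \approx 0.026316$
$\left(p - 26\right)^{2} = \left(\frac{1}{38} - 26\right)^{2} = \left(- \frac{987}{38}\right)^{2} = \frac{974169}{1444}$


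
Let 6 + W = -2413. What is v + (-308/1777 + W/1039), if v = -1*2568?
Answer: -4745924679/1846303 ≈ -2570.5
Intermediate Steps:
W = -2419 (W = -6 - 2413 = -2419)
v = -2568
v + (-308/1777 + W/1039) = -2568 + (-308/1777 - 2419/1039) = -2568 - 4618575/1846303 = -4745924679/1846303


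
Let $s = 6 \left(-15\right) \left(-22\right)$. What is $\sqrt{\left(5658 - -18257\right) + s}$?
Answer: $\sqrt{25895} \approx 160.92$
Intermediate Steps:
$s = 1980$ ($s = \left(-90\right) \left(-22\right) = 1980$)
$\sqrt{\left(5658 - -18257\right) + s} = \sqrt{\left(5658 - -18257\right) + 1980} = \sqrt{\left(5658 + 18257\right) + 1980} = \sqrt{23915 + 1980} = \sqrt{25895}$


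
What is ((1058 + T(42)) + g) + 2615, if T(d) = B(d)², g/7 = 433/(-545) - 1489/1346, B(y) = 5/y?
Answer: 2367863721443/647008740 ≈ 3659.7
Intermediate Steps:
g = -9760261/733570 (g = 7*(433/(-545) - 1489/1346) = 7*(433*(-1/545) - 1489*1/1346) = 7*(-433/545 - 1489/1346) = 7*(-1394323/733570) = -9760261/733570 ≈ -13.305)
T(d) = 25/d² (T(d) = (5/d)² = 25/d²)
((1058 + T(42)) + g) + 2615 = ((1058 + 25/42²) - 9760261/733570) + 2615 = ((1058 + 25*(1/1764)) - 9760261/733570) + 2615 = ((1058 + 25/1764) - 9760261/733570) + 2615 = (1866337/1764 - 9760261/733570) + 2615 = 675935866343/647008740 + 2615 = 2367863721443/647008740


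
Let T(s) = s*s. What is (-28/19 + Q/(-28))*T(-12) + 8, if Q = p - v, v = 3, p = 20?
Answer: -38788/133 ≈ -291.64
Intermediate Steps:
T(s) = s²
Q = 17 (Q = 20 - 1*3 = 20 - 3 = 17)
(-28/19 + Q/(-28))*T(-12) + 8 = (-28/19 + 17/(-28))*(-12)² + 8 = (-28*1/19 + 17*(-1/28))*144 + 8 = (-28/19 - 17/28)*144 + 8 = -1107/532*144 + 8 = -39852/133 + 8 = -38788/133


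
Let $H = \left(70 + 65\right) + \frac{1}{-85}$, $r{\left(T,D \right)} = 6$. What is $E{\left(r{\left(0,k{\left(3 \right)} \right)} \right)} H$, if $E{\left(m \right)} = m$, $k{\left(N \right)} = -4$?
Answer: $\frac{68844}{85} \approx 809.93$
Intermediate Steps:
$H = \frac{11474}{85}$ ($H = 135 - \frac{1}{85} = \frac{11474}{85} \approx 134.99$)
$E{\left(r{\left(0,k{\left(3 \right)} \right)} \right)} H = 6 \cdot \frac{11474}{85} = \frac{68844}{85}$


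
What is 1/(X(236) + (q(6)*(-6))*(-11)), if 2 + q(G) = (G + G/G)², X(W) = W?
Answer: 1/3338 ≈ 0.00029958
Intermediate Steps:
q(G) = -2 + (1 + G)² (q(G) = -2 + (G + G/G)² = -2 + (G + 1)² = -2 + (1 + G)²)
1/(X(236) + (q(6)*(-6))*(-11)) = 1/(236 + ((-2 + (1 + 6)²)*(-6))*(-11)) = 1/(236 + ((-2 + 7²)*(-6))*(-11)) = 1/(236 + ((-2 + 49)*(-6))*(-11)) = 1/(236 + (47*(-6))*(-11)) = 1/(236 - 282*(-11)) = 1/(236 + 3102) = 1/3338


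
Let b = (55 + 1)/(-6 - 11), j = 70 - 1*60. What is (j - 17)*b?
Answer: 392/17 ≈ 23.059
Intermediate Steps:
j = 10 (j = 70 - 60 = 10)
b = -56/17 (b = 56/(-17) = 56*(-1/17) = -56/17 ≈ -3.2941)
(j - 17)*b = (10 - 17)*(-56/17) = -7*(-56/17) = 392/17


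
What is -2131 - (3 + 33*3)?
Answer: -2233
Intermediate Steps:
-2131 - (3 + 33*3) = -2131 - (3 + 99) = -2131 - 1*102 = -2131 - 102 = -2233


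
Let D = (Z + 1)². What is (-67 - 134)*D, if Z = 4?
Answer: -5025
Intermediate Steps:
D = 25 (D = (4 + 1)² = 5² = 25)
(-67 - 134)*D = (-67 - 134)*25 = -201*25 = -5025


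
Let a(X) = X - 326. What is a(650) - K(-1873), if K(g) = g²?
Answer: -3507805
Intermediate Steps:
a(X) = -326 + X
a(650) - K(-1873) = (-326 + 650) - 1*(-1873)² = 324 - 1*3508129 = 324 - 3508129 = -3507805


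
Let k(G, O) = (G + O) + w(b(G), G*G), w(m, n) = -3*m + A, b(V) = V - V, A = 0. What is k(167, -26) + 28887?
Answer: 29028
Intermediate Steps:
b(V) = 0
w(m, n) = -3*m (w(m, n) = -3*m + 0 = -3*m)
k(G, O) = G + O (k(G, O) = (G + O) - 3*0 = (G + O) + 0 = G + O)
k(167, -26) + 28887 = (167 - 26) + 28887 = 141 + 28887 = 29028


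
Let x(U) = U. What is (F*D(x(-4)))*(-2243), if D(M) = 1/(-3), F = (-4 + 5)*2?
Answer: 4486/3 ≈ 1495.3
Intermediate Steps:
F = 2 (F = 1*2 = 2)
D(M) = -⅓
(F*D(x(-4)))*(-2243) = (2*(-⅓))*(-2243) = -⅔*(-2243) = 4486/3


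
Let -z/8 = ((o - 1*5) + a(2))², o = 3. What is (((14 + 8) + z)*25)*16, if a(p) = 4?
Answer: -4000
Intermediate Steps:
z = -32 (z = -8*((3 - 1*5) + 4)² = -8*((3 - 5) + 4)² = -8*(-2 + 4)² = -8*2² = -8*4 = -32)
(((14 + 8) + z)*25)*16 = (((14 + 8) - 32)*25)*16 = ((22 - 32)*25)*16 = -10*25*16 = -250*16 = -4000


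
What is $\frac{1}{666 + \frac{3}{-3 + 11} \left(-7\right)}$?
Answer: $\frac{8}{5307} \approx 0.0015074$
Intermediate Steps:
$\frac{1}{666 + \frac{3}{-3 + 11} \left(-7\right)} = \frac{1}{666 + \frac{3}{8} \left(-7\right)} = \frac{1}{666 - \frac{21}{8}} = \frac{1}{\frac{5307}{8}} = \frac{8}{5307}$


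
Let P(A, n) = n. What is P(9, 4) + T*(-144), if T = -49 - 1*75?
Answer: 17860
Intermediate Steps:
T = -124 (T = -49 - 75 = -124)
P(9, 4) + T*(-144) = 4 - 124*(-144) = 4 + 17856 = 17860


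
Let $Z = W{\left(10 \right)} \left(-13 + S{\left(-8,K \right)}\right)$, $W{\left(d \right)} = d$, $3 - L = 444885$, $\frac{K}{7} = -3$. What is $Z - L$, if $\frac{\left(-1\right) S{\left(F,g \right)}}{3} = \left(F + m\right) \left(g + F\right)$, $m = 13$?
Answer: $449102$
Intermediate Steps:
$K = -21$ ($K = 7 \left(-3\right) = -21$)
$S{\left(F,g \right)} = - 3 \left(13 + F\right) \left(F + g\right)$ ($S{\left(F,g \right)} = - 3 \left(F + 13\right) \left(g + F\right) = - 3 \left(13 + F\right) \left(F + g\right)$)
$L = -444882$ ($L = 3 - 444885 = -444882$)
$Z = 4220$ ($Z = 10 \left(-13 - \left(-1131 + 192 + 504\right)\right) = 10 \left(-13 + \left(312 + 819 - 192 - 504\right)\right) = 10 \left(-13 + 435\right) = 10 \cdot 422 = 4220$)
$Z - L = 4220 - -444882 = 4220 + 444882 = 449102$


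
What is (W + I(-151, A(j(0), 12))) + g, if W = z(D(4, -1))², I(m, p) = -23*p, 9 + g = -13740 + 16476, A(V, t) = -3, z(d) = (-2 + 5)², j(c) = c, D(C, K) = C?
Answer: 2877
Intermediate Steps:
z(d) = 9 (z(d) = 3² = 9)
g = 2727 (g = -9 + (-13740 + 16476) = -9 + 2736 = 2727)
W = 81 (W = 9² = 81)
(W + I(-151, A(j(0), 12))) + g = (81 - 23*(-3)) + 2727 = (81 + 69) + 2727 = 150 + 2727 = 2877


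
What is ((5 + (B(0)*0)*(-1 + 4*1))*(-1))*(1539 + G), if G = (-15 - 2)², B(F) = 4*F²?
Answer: -9140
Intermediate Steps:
G = 289 (G = (-17)² = 289)
((5 + (B(0)*0)*(-1 + 4*1))*(-1))*(1539 + G) = ((5 + ((4*0²)*0)*(-1 + 4*1))*(-1))*(1539 + 289) = ((5 + ((4*0)*0)*(-1 + 4))*(-1))*1828 = ((5 + (0*0)*3)*(-1))*1828 = ((5 + 0*3)*(-1))*1828 = ((5 + 0)*(-1))*1828 = (5*(-1))*1828 = -5*1828 = -9140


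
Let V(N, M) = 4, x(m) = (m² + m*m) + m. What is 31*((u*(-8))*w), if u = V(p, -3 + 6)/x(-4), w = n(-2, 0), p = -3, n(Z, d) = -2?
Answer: 496/7 ≈ 70.857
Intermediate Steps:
x(m) = m + 2*m² (x(m) = (m² + m²) + m = 2*m² + m = m + 2*m²)
w = -2
u = ⅐ (u = 4/((-4*(1 + 2*(-4)))) = 4/((-4*(1 - 8))) = 4/((-4*(-7))) = 4/28 = 4*(1/28) = ⅐ ≈ 0.14286)
31*((u*(-8))*w) = 31*(((⅐)*(-8))*(-2)) = 31*(-8/7*(-2)) = 31*(16/7) = 496/7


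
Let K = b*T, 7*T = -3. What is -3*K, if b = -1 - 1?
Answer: -18/7 ≈ -2.5714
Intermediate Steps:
T = -3/7 (T = (⅐)*(-3) = -3/7 ≈ -0.42857)
b = -2
K = 6/7 (K = -2*(-3/7) = 6/7 ≈ 0.85714)
-3*K = -3*6/7 = -18/7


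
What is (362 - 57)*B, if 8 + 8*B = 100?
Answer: 7015/2 ≈ 3507.5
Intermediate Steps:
B = 23/2 (B = -1 + (1/8)*100 = -1 + 25/2 = 23/2 ≈ 11.500)
(362 - 57)*B = (362 - 57)*(23/2) = 305*(23/2) = 7015/2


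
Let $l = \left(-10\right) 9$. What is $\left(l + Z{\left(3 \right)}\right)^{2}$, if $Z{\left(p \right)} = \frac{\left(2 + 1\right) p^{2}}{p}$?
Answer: $6561$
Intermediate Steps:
$l = -90$
$Z{\left(p \right)} = 3 p$ ($Z{\left(p \right)} = \frac{3 p^{2}}{p} = 3 p$)
$\left(l + Z{\left(3 \right)}\right)^{2} = \left(-90 + 3 \cdot 3\right)^{2} = \left(-90 + 9\right)^{2} = \left(-81\right)^{2} = 6561$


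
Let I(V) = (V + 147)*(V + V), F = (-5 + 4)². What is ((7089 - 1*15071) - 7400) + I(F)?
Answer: -15086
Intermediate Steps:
F = 1 (F = (-1)² = 1)
I(V) = 2*V*(147 + V) (I(V) = (147 + V)*(2*V) = 2*V*(147 + V))
((7089 - 1*15071) - 7400) + I(F) = ((7089 - 1*15071) - 7400) + 2*1*(147 + 1) = ((7089 - 15071) - 7400) + 2*1*148 = (-7982 - 7400) + 296 = -15382 + 296 = -15086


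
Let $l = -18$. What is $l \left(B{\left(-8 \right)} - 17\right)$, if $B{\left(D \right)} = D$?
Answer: $450$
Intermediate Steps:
$l \left(B{\left(-8 \right)} - 17\right) = - 18 \left(-8 - 17\right) = \left(-18\right) \left(-25\right) = 450$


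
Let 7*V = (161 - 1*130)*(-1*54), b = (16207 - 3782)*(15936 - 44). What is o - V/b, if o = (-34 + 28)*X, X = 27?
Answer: -111958741863/691103350 ≈ -162.00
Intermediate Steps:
b = 197458100 (b = 12425*15892 = 197458100)
o = -162 (o = (-34 + 28)*27 = -6*27 = -162)
V = -1674/7 (V = ((161 - 1*130)*(-1*54))/7 = ((161 - 130)*(-54))/7 = (31*(-54))/7 = (⅐)*(-1674) = -1674/7 ≈ -239.14)
o - V/b = -162 - (-1674)/(7*197458100) = -162 - 1*(-837/691103350) = -162 + 837/691103350 = -111958741863/691103350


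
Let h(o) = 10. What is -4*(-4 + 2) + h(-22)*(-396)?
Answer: -3952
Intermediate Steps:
-4*(-4 + 2) + h(-22)*(-396) = -4*(-4 + 2) + 10*(-396) = -4*(-2) - 3960 = 8 - 3960 = -3952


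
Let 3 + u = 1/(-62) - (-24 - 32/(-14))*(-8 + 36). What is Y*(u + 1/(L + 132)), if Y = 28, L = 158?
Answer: 76143704/4495 ≈ 16940.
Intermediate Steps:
u = 37509/62 (u = -3 + (1/(-62) - (-24 - 32/(-14))*(-8 + 36)) = -3 + (-1/62 - (-24 - 32*(-1/14))*28) = -3 + (-1/62 - (-24 + 16/7)*28) = -3 + (-1/62 - (-152)*28/7) = -3 + (-1/62 - 1*(-608)) = -3 + (-1/62 + 608) = -3 + 37695/62 = 37509/62 ≈ 604.98)
Y*(u + 1/(L + 132)) = 28*(37509/62 + 1/(158 + 132)) = 28*(37509/62 + 1/290) = 28*(2719418/4495) = 76143704/4495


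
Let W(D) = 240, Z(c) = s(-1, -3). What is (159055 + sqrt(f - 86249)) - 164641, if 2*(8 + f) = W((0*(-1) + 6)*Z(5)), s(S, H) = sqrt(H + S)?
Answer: -5586 + I*sqrt(86137) ≈ -5586.0 + 293.49*I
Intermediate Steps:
Z(c) = 2*I (Z(c) = sqrt(-3 - 1) = sqrt(-4) = 2*I)
f = 112 (f = -8 + (1/2)*240 = -8 + 120 = 112)
(159055 + sqrt(f - 86249)) - 164641 = (159055 + sqrt(112 - 86249)) - 164641 = (159055 + sqrt(-86137)) - 164641 = (159055 + I*sqrt(86137)) - 164641 = -5586 + I*sqrt(86137)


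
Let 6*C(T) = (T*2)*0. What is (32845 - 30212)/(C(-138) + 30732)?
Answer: 2633/30732 ≈ 0.085676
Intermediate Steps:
C(T) = 0 (C(T) = ((T*2)*0)/6 = ((2*T)*0)/6 = (⅙)*0 = 0)
(32845 - 30212)/(C(-138) + 30732) = (32845 - 30212)/(0 + 30732) = 2633/30732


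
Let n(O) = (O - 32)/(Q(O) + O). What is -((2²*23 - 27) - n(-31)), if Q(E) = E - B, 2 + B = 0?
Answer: -1279/20 ≈ -63.950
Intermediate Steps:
B = -2 (B = -2 + 0 = -2)
Q(E) = 2 + E (Q(E) = E - 1*(-2) = E + 2 = 2 + E)
n(O) = (-32 + O)/(2 + 2*O) (n(O) = (O - 32)/((2 + O) + O) = (-32 + O)/(2 + 2*O))
-((2²*23 - 27) - n(-31)) = -((2²*23 - 27) - (-32 - 31)/(2*(1 - 31))) = -((4*23 - 27) - (-63)/(2*(-30))) = -((92 - 27) - (-1)*(-63)/(2*30)) = -(65 - 1*21/20) = -(65 - 21/20) = -1*1279/20 = -1279/20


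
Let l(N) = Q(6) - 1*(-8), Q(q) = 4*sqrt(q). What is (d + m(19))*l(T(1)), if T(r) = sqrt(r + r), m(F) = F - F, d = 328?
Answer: 2624 + 1312*sqrt(6) ≈ 5837.7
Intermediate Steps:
m(F) = 0
T(r) = sqrt(2)*sqrt(r) (T(r) = sqrt(2*r) = sqrt(2)*sqrt(r))
l(N) = 8 + 4*sqrt(6) (l(N) = 4*sqrt(6) - 1*(-8) = 4*sqrt(6) + 8 = 8 + 4*sqrt(6))
(d + m(19))*l(T(1)) = (328 + 0)*(8 + 4*sqrt(6)) = 328*(8 + 4*sqrt(6)) = 2624 + 1312*sqrt(6)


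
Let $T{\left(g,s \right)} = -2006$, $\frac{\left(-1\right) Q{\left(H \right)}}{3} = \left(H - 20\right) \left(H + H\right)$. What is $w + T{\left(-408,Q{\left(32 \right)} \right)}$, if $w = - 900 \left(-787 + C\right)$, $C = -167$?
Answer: $856594$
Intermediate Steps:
$Q{\left(H \right)} = - 6 H \left(-20 + H\right)$ ($Q{\left(H \right)} = - 3 \left(H - 20\right) \left(H + H\right) = - 3 \left(-20 + H\right) 2 H = - 3 \cdot 2 H \left(-20 + H\right) = - 6 H \left(-20 + H\right)$)
$w = 858600$ ($w = - 900 \left(-787 - 167\right) = \left(-900\right) \left(-954\right) = 858600$)
$w + T{\left(-408,Q{\left(32 \right)} \right)} = 858600 - 2006 = 856594$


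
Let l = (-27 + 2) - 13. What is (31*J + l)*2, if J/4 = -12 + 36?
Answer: 5876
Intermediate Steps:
J = 96 (J = 4*(-12 + 36) = 4*24 = 96)
l = -38 (l = -25 - 13 = -38)
(31*J + l)*2 = (31*96 - 38)*2 = (2976 - 38)*2 = 2938*2 = 5876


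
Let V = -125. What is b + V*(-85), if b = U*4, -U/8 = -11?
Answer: 10977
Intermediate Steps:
U = 88 (U = -8*(-11) = 88)
b = 352 (b = 88*4 = 352)
b + V*(-85) = 352 - 125*(-85) = 352 + 10625 = 10977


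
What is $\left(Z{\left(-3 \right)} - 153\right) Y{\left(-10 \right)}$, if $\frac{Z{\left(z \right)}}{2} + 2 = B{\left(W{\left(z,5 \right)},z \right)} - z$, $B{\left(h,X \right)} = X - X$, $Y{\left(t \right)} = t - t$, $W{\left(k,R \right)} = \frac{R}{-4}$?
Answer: $0$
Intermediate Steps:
$W{\left(k,R \right)} = - \frac{R}{4}$ ($W{\left(k,R \right)} = R \left(- \frac{1}{4}\right) = - \frac{R}{4}$)
$Y{\left(t \right)} = 0$
$B{\left(h,X \right)} = 0$
$Z{\left(z \right)} = -4 - 2 z$ ($Z{\left(z \right)} = -4 + 2 \left(0 - z\right) = -4 + 2 \left(- z\right) = -4 - 2 z$)
$\left(Z{\left(-3 \right)} - 153\right) Y{\left(-10 \right)} = \left(\left(-4 - -6\right) - 153\right) 0 = \left(\left(-4 + 6\right) - 153\right) 0 = \left(2 - 153\right) 0 = \left(-151\right) 0 = 0$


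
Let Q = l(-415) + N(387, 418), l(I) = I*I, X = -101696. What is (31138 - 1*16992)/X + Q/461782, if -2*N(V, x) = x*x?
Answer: 524464869/11740345568 ≈ 0.044672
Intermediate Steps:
N(V, x) = -x²/2 (N(V, x) = -x*x/2 = -x²/2)
l(I) = I²
Q = 84863 (Q = (-415)² - ½*418² = 172225 - ½*174724 = 172225 - 87362 = 84863)
(31138 - 1*16992)/X + Q/461782 = (31138 - 1*16992)/(-101696) + 84863/461782 = (31138 - 16992)*(-1/101696) + 84863*(1/461782) = 14146*(-1/101696) + 84863/461782 = -7073/50848 + 84863/461782 = 524464869/11740345568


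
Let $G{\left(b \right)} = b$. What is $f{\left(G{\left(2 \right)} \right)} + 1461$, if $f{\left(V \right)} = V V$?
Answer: $1465$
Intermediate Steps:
$f{\left(V \right)} = V^{2}$
$f{\left(G{\left(2 \right)} \right)} + 1461 = 2^{2} + 1461 = 4 + 1461 = 1465$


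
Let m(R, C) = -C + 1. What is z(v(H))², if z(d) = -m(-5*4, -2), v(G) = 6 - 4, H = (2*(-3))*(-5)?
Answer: 9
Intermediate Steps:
H = 30 (H = -6*(-5) = 30)
v(G) = 2
m(R, C) = 1 - C
z(d) = -3 (z(d) = -(1 - 1*(-2)) = -(1 + 2) = -1*3 = -3)
z(v(H))² = (-3)² = 9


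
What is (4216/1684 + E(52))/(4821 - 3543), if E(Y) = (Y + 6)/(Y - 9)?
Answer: 34870/11567817 ≈ 0.0030144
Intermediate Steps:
E(Y) = (6 + Y)/(-9 + Y)
(4216/1684 + E(52))/(4821 - 3543) = (4216/1684 + (6 + 52)/(-9 + 52))/(4821 - 3543) = (4216*(1/1684) + 58/43)/1278 = (1054/421 + (1/43)*58)*(1/1278) = (1054/421 + 58/43)*(1/1278) = (69740/18103)*(1/1278) = 34870/11567817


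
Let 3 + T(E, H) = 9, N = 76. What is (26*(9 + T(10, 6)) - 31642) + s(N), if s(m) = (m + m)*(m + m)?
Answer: -8148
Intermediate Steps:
T(E, H) = 6 (T(E, H) = -3 + 9 = 6)
s(m) = 4*m² (s(m) = (2*m)*(2*m) = 4*m²)
(26*(9 + T(10, 6)) - 31642) + s(N) = (26*(9 + 6) - 31642) + 4*76² = (26*15 - 31642) + 4*5776 = (390 - 31642) + 23104 = -31252 + 23104 = -8148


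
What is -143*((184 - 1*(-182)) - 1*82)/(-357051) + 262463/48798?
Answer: 31898153663/5807791566 ≈ 5.4923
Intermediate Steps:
-143*((184 - 1*(-182)) - 1*82)/(-357051) + 262463/48798 = -143*((184 + 182) - 82)*(-1/357051) + 262463*(1/48798) = -143*(366 - 82)*(-1/357051) + 262463/48798 = -143*284*(-1/357051) + 262463/48798 = -40612*(-1/357051) + 262463/48798 = 40612/357051 + 262463/48798 = 31898153663/5807791566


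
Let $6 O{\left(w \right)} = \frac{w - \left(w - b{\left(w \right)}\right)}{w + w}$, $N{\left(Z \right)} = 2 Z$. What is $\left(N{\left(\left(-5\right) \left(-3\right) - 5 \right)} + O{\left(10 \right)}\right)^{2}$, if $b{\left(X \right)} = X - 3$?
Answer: $\frac{5793649}{14400} \approx 402.34$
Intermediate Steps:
$b{\left(X \right)} = -3 + X$
$O{\left(w \right)} = \frac{-3 + w}{12 w}$ ($O{\left(w \right)} = \frac{\left(w + \left(\left(-3 + w\right) - w\right)\right) \frac{1}{w + w}}{6} = \frac{\left(w - 3\right) \frac{1}{2 w}}{6} = \frac{\left(-3 + w\right) \frac{1}{2 w}}{6} = \frac{\frac{1}{2} \frac{1}{w} \left(-3 + w\right)}{6} = \frac{-3 + w}{12 w}$)
$\left(N{\left(\left(-5\right) \left(-3\right) - 5 \right)} + O{\left(10 \right)}\right)^{2} = \left(2 \left(\left(-5\right) \left(-3\right) - 5\right) + \frac{-3 + 10}{12 \cdot 10}\right)^{2} = \left(2 \left(15 - 5\right) + \frac{1}{12} \cdot \frac{1}{10} \cdot 7\right)^{2} = \left(2 \cdot 10 + \frac{7}{120}\right)^{2} = \left(20 + \frac{7}{120}\right)^{2} = \left(\frac{2407}{120}\right)^{2} = \frac{5793649}{14400}$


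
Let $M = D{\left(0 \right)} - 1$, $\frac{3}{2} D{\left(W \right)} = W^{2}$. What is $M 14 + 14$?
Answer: $0$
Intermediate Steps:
$D{\left(W \right)} = \frac{2 W^{2}}{3}$
$M = -1$ ($M = \frac{2 \cdot 0^{2}}{3} - 1 = \frac{2}{3} \cdot 0 - 1 = 0 - 1 = -1$)
$M 14 + 14 = \left(-1\right) 14 + 14 = -14 + 14 = 0$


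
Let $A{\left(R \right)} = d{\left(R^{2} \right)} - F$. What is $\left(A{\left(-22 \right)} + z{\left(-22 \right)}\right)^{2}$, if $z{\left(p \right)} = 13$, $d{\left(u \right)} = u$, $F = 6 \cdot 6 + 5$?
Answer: $207936$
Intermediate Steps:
$F = 41$ ($F = 36 + 5 = 41$)
$A{\left(R \right)} = -41 + R^{2}$ ($A{\left(R \right)} = R^{2} - 41 = -41 + R^{2}$)
$\left(A{\left(-22 \right)} + z{\left(-22 \right)}\right)^{2} = \left(\left(-41 + \left(-22\right)^{2}\right) + 13\right)^{2} = \left(\left(-41 + 484\right) + 13\right)^{2} = \left(443 + 13\right)^{2} = 456^{2} = 207936$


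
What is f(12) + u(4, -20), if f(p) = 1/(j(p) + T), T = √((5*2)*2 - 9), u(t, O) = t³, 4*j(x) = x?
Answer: 125/2 + √11/2 ≈ 64.158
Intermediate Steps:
j(x) = x/4
T = √11 (T = √(10*2 - 9) = √(20 - 9) = √11 ≈ 3.3166)
f(p) = 1/(√11 + p/4) (f(p) = 1/(p/4 + √11) = 1/(√11 + p/4))
f(12) + u(4, -20) = 4/(12 + 4*√11) + 4³ = 4/(12 + 4*√11) + 64 = 64 + 4/(12 + 4*√11)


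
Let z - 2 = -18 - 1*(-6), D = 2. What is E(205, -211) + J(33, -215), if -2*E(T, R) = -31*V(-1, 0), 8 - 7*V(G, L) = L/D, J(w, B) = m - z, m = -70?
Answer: -296/7 ≈ -42.286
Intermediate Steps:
z = -10 (z = 2 + (-18 - 1*(-6)) = 2 + (-18 + 6) = 2 - 12 = -10)
J(w, B) = -60 (J(w, B) = -70 - 1*(-10) = -70 + 10 = -60)
V(G, L) = 8/7 - L/14 (V(G, L) = 8/7 - L/(7*2) = 8/7 - L/14)
E(T, R) = 124/7 (E(T, R) = -(-31)*(8/7 - 1/14*0)/2 = -(-31)*(8/7 + 0)/2 = -(-31)*8/(2*7) = -½*(-248/7) = 124/7)
E(205, -211) + J(33, -215) = 124/7 - 60 = -296/7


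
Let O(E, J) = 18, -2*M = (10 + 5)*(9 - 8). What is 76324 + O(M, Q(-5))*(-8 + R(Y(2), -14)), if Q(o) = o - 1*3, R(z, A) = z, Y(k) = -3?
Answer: 76126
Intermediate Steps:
Q(o) = -3 + o (Q(o) = o - 3 = -3 + o)
M = -15/2 (M = -(10 + 5)*(9 - 8)/2 = -15/2 ≈ -7.5000)
76324 + O(M, Q(-5))*(-8 + R(Y(2), -14)) = 76324 + 18*(-8 - 3) = 76324 + 18*(-11) = 76324 - 198 = 76126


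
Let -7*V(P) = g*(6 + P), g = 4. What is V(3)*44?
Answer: -1584/7 ≈ -226.29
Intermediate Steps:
V(P) = -24/7 - 4*P/7 (V(P) = -4*(6 + P)/7 = -(24 + 4*P)/7 = -24/7 - 4*P/7)
V(3)*44 = (-24/7 - 4/7*3)*44 = (-24/7 - 12/7)*44 = -36/7*44 = -1584/7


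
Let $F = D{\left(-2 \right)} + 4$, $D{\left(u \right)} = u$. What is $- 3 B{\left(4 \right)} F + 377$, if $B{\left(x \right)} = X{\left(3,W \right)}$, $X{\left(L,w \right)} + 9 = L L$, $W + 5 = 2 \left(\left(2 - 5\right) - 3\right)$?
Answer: $377$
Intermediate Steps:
$W = -17$ ($W = -5 + 2 \left(\left(2 - 5\right) - 3\right) = -5 + 2 \left(-3 - 3\right) = -5 + 2 \left(-6\right) = -5 - 12 = -17$)
$F = 2$ ($F = -2 + 4 = 2$)
$X{\left(L,w \right)} = -9 + L^{2}$ ($X{\left(L,w \right)} = -9 + L L = -9 + L^{2}$)
$B{\left(x \right)} = 0$ ($B{\left(x \right)} = -9 + 3^{2} = -9 + 9 = 0$)
$- 3 B{\left(4 \right)} F + 377 = \left(-3\right) 0 \cdot 2 + 377 = 0 \cdot 2 + 377 = 0 + 377 = 377$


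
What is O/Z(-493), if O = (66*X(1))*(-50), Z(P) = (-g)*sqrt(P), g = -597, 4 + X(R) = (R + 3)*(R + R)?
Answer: 4400*I*sqrt(493)/98107 ≈ 0.99581*I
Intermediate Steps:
X(R) = -4 + 2*R*(3 + R) (X(R) = -4 + (R + 3)*(R + R) = -4 + (3 + R)*(2*R) = -4 + 2*R*(3 + R))
Z(P) = 597*sqrt(P) (Z(P) = (-1*(-597))*sqrt(P) = 597*sqrt(P))
O = -13200 (O = (66*(-4 + 2*1**2 + 6*1))*(-50) = (66*(-4 + 2*1 + 6))*(-50) = (66*(-4 + 2 + 6))*(-50) = (66*4)*(-50) = 264*(-50) = -13200)
O/Z(-493) = -13200*(-I*sqrt(493)/294321) = -(-4400)*I*sqrt(493)/98107 = 4400*I*sqrt(493)/98107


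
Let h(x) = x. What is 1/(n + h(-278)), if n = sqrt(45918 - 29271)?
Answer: -278/60637 - sqrt(16647)/60637 ≈ -0.0067125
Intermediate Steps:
n = sqrt(16647) ≈ 129.02
1/(n + h(-278)) = 1/(sqrt(16647) - 278) = 1/(-278 + sqrt(16647))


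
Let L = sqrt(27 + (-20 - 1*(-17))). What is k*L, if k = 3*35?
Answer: 210*sqrt(6) ≈ 514.39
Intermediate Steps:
k = 105
L = 2*sqrt(6) (L = sqrt(27 + (-20 + 17)) = sqrt(27 - 3) = sqrt(24) = 2*sqrt(6) ≈ 4.8990)
k*L = 105*(2*sqrt(6)) = 210*sqrt(6)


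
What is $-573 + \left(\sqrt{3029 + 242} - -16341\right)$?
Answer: $15768 + \sqrt{3271} \approx 15825.0$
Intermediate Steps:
$-573 + \left(\sqrt{3029 + 242} - -16341\right) = -573 + \left(\sqrt{3271} + 16341\right) = -573 + \left(16341 + \sqrt{3271}\right) = 15768 + \sqrt{3271}$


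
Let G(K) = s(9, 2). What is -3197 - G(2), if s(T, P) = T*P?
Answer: -3215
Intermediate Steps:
s(T, P) = P*T
G(K) = 18 (G(K) = 2*9 = 18)
-3197 - G(2) = -3197 - 1*18 = -3197 - 18 = -3215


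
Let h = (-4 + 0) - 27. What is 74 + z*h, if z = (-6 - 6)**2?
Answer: -4390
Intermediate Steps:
z = 144 (z = (-12)**2 = 144)
h = -31 (h = -4 - 27 = -31)
74 + z*h = 74 + 144*(-31) = 74 - 4464 = -4390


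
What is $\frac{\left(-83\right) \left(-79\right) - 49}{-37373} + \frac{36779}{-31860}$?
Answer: $- \frac{1581886447}{1190703780} \approx -1.3285$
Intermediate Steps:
$\frac{\left(-83\right) \left(-79\right) - 49}{-37373} + \frac{36779}{-31860} = \left(6557 - 49\right) \left(- \frac{1}{37373}\right) + 36779 \left(- \frac{1}{31860}\right) = 6508 \left(- \frac{1}{37373}\right) - \frac{36779}{31860} = - \frac{6508}{37373} - \frac{36779}{31860} = - \frac{1581886447}{1190703780}$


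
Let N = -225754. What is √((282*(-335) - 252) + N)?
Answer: 2*I*√80119 ≈ 566.11*I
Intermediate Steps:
√((282*(-335) - 252) + N) = √((282*(-335) - 252) - 225754) = √((-94470 - 252) - 225754) = √(-94722 - 225754) = √(-320476) = 2*I*√80119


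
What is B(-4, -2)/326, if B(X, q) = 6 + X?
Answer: 1/163 ≈ 0.0061350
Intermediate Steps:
B(-4, -2)/326 = (6 - 4)/326 = 2*(1/326) = 1/163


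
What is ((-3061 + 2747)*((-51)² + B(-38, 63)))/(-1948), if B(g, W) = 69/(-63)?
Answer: 4285943/10227 ≈ 419.08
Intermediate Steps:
B(g, W) = -23/21 (B(g, W) = 69*(-1/63) = -23/21)
((-3061 + 2747)*((-51)² + B(-38, 63)))/(-1948) = ((-3061 + 2747)*((-51)² - 23/21))/(-1948) = -314*(2601 - 23/21)*(-1/1948) = -314*54598/21*(-1/1948) = -17143772/21*(-1/1948) = 4285943/10227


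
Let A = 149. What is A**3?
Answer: 3307949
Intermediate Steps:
A**3 = 149**3 = 3307949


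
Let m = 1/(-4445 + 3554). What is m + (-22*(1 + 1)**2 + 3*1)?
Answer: -75736/891 ≈ -85.001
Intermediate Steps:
m = -1/891 (m = 1/(-891) = -1/891 ≈ -0.0011223)
m + (-22*(1 + 1)**2 + 3*1) = -1/891 + (-22*(1 + 1)**2 + 3*1) = -1/891 + (-22*2**2 + 3) = -1/891 + (-22*4 + 3) = -1/891 + (-88 + 3) = -1/891 - 85 = -75736/891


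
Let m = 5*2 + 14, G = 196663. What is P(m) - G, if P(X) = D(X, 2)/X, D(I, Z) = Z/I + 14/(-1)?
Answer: -56639111/288 ≈ -1.9666e+5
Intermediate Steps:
m = 24 (m = 10 + 14 = 24)
D(I, Z) = -14 + Z/I (D(I, Z) = Z/I + 14*(-1) = Z/I - 14 = -14 + Z/I)
P(X) = (-14 + 2/X)/X
P(m) - G = 2*(1 - 7*24)/24² - 1*196663 = 2*(1/576)*(1 - 168) - 196663 = 2*(1/576)*(-167) - 196663 = -167/288 - 196663 = -56639111/288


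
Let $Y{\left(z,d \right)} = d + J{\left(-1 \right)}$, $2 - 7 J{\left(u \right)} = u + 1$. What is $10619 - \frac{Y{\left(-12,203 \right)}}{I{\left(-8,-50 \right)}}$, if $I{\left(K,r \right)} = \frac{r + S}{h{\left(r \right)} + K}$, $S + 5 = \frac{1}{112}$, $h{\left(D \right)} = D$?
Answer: $\frac{64081877}{6159} \approx 10405.0$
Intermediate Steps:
$J{\left(u \right)} = \frac{1}{7} - \frac{u}{7}$ ($J{\left(u \right)} = \frac{2}{7} - \frac{u + 1}{7} = \frac{2}{7} - \frac{1 + u}{7} = \frac{2}{7} - \left(\frac{1}{7} + \frac{u}{7}\right) = \frac{1}{7} - \frac{u}{7}$)
$S = - \frac{559}{112}$ ($S = -5 + \frac{1}{112} = - \frac{559}{112} \approx -4.9911$)
$I{\left(K,r \right)} = \frac{- \frac{559}{112} + r}{K + r}$ ($I{\left(K,r \right)} = \frac{r - \frac{559}{112}}{r + K} = \frac{- \frac{559}{112} + r}{K + r}$)
$Y{\left(z,d \right)} = \frac{2}{7} + d$ ($Y{\left(z,d \right)} = d + \left(\frac{1}{7} - - \frac{1}{7}\right) = d + \left(\frac{1}{7} + \frac{1}{7}\right) = d + \frac{2}{7} = \frac{2}{7} + d$)
$10619 - \frac{Y{\left(-12,203 \right)}}{I{\left(-8,-50 \right)}} = 10619 - \frac{\frac{2}{7} + 203}{\frac{1}{-8 - 50} \left(- \frac{559}{112} - 50\right)} = 10619 - \frac{1423}{7 \frac{1}{-58} \left(- \frac{6159}{112}\right)} = 10619 - \frac{1423}{7 \left(\left(- \frac{1}{58}\right) \left(- \frac{6159}{112}\right)\right)} = 10619 - \frac{1423}{7 \cdot \frac{6159}{6496}} = 10619 - \frac{1423}{7} \cdot \frac{6496}{6159} = 10619 - \frac{1320544}{6159} = \frac{64081877}{6159}$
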